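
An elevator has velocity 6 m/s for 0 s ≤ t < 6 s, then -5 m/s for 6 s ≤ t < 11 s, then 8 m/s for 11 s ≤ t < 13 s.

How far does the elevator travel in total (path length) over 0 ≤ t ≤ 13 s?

Total distance travelled is ∫|v| dt — sum the magnitudes of each area piece.
0–6 s: |6| × 6 = 36 m
6–11 s: |-5| × 5 = 25 m
11–13 s: |8| × 2 = 16 m
Total distance = 77 m

77 m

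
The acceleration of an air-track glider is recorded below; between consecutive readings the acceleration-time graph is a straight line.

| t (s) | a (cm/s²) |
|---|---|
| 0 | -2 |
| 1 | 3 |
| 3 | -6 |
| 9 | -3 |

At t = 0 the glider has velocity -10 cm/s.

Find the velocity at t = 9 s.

-39.5 cm/s

Δv equals the area under the a-t graph; then v = v₀ + Δv.
0–1 s: ½(-2 + 3)(1) = 0.5 cm/s
1–3 s: ½(3 + -6)(2) = -3 cm/s
3–9 s: ½(-6 + -3)(6) = -27 cm/s
Δv = -29.5 cm/s, so v(9) = -10 + (-29.5) = -39.5 cm/s.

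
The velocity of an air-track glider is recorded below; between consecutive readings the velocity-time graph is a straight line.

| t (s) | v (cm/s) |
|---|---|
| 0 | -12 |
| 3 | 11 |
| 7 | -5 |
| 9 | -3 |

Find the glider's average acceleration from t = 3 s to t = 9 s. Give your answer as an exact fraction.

-7/3 cm/s²

Average acceleration = Δv/Δt = (-3 − 11)/(9 − 3) = -7/3 cm/s².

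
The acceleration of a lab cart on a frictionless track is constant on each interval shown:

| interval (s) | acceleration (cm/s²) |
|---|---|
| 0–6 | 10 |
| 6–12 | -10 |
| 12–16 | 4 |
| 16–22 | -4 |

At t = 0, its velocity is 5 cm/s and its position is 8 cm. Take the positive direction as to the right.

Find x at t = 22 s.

534 cm

On each constant-a segment, Δv = aΔt and Δx = v₀Δt + ½aΔt²; chain segment to segment.
0–6 s: v starts 5 cm/s; Δx = 5·6 + ½·10·6² = 210 cm; v ends 65 cm/s.
6–12 s: v starts 65 cm/s; Δx = 65·6 + ½·-10·6² = 210 cm; v ends 5 cm/s.
12–16 s: v starts 5 cm/s; Δx = 5·4 + ½·4·4² = 52 cm; v ends 21 cm/s.
16–22 s: v starts 21 cm/s; Δx = 21·6 + ½·-4·6² = 54 cm; v ends -3 cm/s.
x(22) = 8 + Σ Δx = 534 cm.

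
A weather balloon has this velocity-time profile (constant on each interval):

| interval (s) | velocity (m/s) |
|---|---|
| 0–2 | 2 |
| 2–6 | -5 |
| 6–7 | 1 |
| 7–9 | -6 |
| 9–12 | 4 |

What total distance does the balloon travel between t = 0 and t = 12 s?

Distance (not displacement) is the total path length: add the absolute areas under v-t.
0–2 s: |2| × 2 = 4 m
2–6 s: |-5| × 4 = 20 m
6–7 s: |1| × 1 = 1 m
7–9 s: |-6| × 2 = 12 m
9–12 s: |4| × 3 = 12 m
Total distance = 49 m

49 m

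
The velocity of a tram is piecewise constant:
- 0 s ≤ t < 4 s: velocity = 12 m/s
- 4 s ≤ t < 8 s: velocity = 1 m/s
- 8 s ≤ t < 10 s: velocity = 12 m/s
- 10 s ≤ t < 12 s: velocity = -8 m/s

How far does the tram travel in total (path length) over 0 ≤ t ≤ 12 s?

92 m

Total distance travelled is ∫|v| dt — sum the magnitudes of each area piece.
0–4 s: |12| × 4 = 48 m
4–8 s: |1| × 4 = 4 m
8–10 s: |12| × 2 = 24 m
10–12 s: |-8| × 2 = 16 m
Total distance = 92 m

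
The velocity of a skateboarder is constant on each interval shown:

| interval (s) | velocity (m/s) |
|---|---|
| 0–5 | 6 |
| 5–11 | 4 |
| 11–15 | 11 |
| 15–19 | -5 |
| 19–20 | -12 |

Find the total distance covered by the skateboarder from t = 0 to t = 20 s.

130 m

Total distance travelled is ∫|v| dt — sum the magnitudes of each area piece.
0–5 s: |6| × 5 = 30 m
5–11 s: |4| × 6 = 24 m
11–15 s: |11| × 4 = 44 m
15–19 s: |-5| × 4 = 20 m
19–20 s: |-12| × 1 = 12 m
Total distance = 130 m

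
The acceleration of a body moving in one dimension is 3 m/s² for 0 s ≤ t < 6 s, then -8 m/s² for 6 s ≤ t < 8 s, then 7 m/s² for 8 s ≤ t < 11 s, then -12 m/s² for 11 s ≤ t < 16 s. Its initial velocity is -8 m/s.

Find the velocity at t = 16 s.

Δv equals the area under the a-t graph; then v = v₀ + Δv.
0–6 s: 3 × 6 = 18 m/s
6–8 s: -8 × 2 = -16 m/s
8–11 s: 7 × 3 = 21 m/s
11–16 s: -12 × 5 = -60 m/s
Δv = -37 m/s, so v(16) = -8 + (-37) = -45 m/s.

-45 m/s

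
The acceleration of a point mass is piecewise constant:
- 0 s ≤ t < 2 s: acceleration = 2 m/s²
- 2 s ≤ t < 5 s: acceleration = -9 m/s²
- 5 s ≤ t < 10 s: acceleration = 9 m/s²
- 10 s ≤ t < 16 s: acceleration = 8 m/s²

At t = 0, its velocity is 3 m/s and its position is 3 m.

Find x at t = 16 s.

On each constant-a segment, Δv = aΔt and Δx = v₀Δt + ½aΔt²; chain segment to segment.
0–2 s: v starts 3 m/s; Δx = 3·2 + ½·2·2² = 10 m; v ends 7 m/s.
2–5 s: v starts 7 m/s; Δx = 7·3 + ½·-9·3² = -19.5 m; v ends -20 m/s.
5–10 s: v starts -20 m/s; Δx = -20·5 + ½·9·5² = 12.5 m; v ends 25 m/s.
10–16 s: v starts 25 m/s; Δx = 25·6 + ½·8·6² = 294 m; v ends 73 m/s.
x(16) = 3 + Σ Δx = 300 m.

300 m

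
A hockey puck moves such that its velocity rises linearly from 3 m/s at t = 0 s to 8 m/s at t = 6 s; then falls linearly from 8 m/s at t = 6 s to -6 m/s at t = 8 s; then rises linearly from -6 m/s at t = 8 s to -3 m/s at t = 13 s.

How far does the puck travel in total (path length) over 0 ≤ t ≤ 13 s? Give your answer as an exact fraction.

Distance (not displacement) is the total path length: add the absolute areas under v-t.
0–6 s: |½(3 + 8)(6)| = 33 m
6–8 s: v = 0 at t = 50/7 s; triangle areas 32/7 + 18/7 = 50/7 m
8–13 s: |½(-6 + -3)(5)| = 22.5 m
Total distance = 877/14 m

877/14 m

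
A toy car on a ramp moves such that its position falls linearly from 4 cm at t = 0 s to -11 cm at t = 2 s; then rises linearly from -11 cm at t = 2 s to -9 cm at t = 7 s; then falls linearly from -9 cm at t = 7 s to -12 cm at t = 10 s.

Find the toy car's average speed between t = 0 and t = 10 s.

Average speed = (total path length)/(elapsed time); on a piecewise-linear x-t graph the path length is Σ|Δx|.
0–2 s: |Δx| = |-11 − 4| = 15 cm
2–7 s: |Δx| = |-9 − -11| = 2 cm
7–10 s: |Δx| = |-12 − -9| = 3 cm
Total path = 20 cm; average speed = 20/10 = 2 cm/s.

2 cm/s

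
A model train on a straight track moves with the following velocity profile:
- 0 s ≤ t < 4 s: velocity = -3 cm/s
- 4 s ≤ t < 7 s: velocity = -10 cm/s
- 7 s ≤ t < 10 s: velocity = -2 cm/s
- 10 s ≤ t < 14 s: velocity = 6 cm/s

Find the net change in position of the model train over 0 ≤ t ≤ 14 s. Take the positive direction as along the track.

Displacement is the signed area under the v-t curve.
0–4 s: -3 × 4 = -12 cm
4–7 s: -10 × 3 = -30 cm
7–10 s: -2 × 3 = -6 cm
10–14 s: 6 × 4 = 24 cm
Net displacement = -24 cm

-24 cm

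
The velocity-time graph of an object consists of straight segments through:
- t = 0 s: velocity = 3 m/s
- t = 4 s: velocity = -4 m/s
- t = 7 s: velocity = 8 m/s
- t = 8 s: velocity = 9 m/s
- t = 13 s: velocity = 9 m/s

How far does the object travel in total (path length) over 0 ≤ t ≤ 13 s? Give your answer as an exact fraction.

Total distance travelled is ∫|v| dt — sum the magnitudes of each area piece.
0–4 s: v = 0 at t = 12/7 s; triangle areas 18/7 + 32/7 = 50/7 m
4–7 s: v = 0 at t = 5 s; triangle areas 2 + 8 = 10 m
7–8 s: |½(8 + 9)(1)| = 8.5 m
8–13 s: |9| × 5 = 45 m
Total distance = 989/14 m

989/14 m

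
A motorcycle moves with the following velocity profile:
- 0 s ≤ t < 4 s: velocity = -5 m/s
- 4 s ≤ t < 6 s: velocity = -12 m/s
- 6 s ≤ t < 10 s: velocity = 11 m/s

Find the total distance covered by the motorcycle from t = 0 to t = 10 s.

Distance (not displacement) is the total path length: add the absolute areas under v-t.
0–4 s: |-5| × 4 = 20 m
4–6 s: |-12| × 2 = 24 m
6–10 s: |11| × 4 = 44 m
Total distance = 88 m

88 m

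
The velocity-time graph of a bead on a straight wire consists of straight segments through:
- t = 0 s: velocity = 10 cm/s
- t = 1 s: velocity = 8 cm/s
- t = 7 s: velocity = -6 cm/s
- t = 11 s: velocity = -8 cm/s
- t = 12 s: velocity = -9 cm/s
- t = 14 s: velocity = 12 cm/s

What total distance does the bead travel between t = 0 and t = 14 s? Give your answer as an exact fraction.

Total distance travelled is ∫|v| dt — sum the magnitudes of each area piece.
0–1 s: |½(10 + 8)(1)| = 9 cm
1–7 s: v = 0 at t = 31/7 s; triangle areas 96/7 + 54/7 = 150/7 cm
7–11 s: |½(-6 + -8)(4)| = 28 cm
11–12 s: |½(-8 + -9)(1)| = 8.5 cm
12–14 s: v = 0 at t = 90/7 s; triangle areas 27/7 + 48/7 = 75/7 cm
Total distance = 1087/14 cm

1087/14 cm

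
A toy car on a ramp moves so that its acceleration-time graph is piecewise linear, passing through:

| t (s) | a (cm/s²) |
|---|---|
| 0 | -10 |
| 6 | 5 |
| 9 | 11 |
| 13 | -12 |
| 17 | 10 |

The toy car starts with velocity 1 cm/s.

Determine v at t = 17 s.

4 cm/s

Δv equals the area under the a-t graph; then v = v₀ + Δv.
0–6 s: ½(-10 + 5)(6) = -15 cm/s
6–9 s: ½(5 + 11)(3) = 24 cm/s
9–13 s: ½(11 + -12)(4) = -2 cm/s
13–17 s: ½(-12 + 10)(4) = -4 cm/s
Δv = 3 cm/s, so v(17) = 1 + (3) = 4 cm/s.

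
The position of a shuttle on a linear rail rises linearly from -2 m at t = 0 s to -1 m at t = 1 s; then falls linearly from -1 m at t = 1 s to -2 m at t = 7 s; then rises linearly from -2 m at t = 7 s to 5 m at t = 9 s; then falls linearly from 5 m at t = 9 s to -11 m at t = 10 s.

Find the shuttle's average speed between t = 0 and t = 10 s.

2.5 m/s

Average speed = (total path length)/(elapsed time); on a piecewise-linear x-t graph the path length is Σ|Δx|.
0–1 s: |Δx| = |-1 − -2| = 1 m
1–7 s: |Δx| = |-2 − -1| = 1 m
7–9 s: |Δx| = |5 − -2| = 7 m
9–10 s: |Δx| = |-11 − 5| = 16 m
Total path = 25 m; average speed = 25/10 = 2.5 m/s.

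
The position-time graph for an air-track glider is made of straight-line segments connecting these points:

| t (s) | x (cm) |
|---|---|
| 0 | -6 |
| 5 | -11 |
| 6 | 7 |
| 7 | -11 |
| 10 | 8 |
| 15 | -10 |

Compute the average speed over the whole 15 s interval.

Average speed = (total path length)/(elapsed time); on a piecewise-linear x-t graph the path length is Σ|Δx|.
0–5 s: |Δx| = |-11 − -6| = 5 cm
5–6 s: |Δx| = |7 − -11| = 18 cm
6–7 s: |Δx| = |-11 − 7| = 18 cm
7–10 s: |Δx| = |8 − -11| = 19 cm
10–15 s: |Δx| = |-10 − 8| = 18 cm
Total path = 78 cm; average speed = 78/15 = 5.2 cm/s.

5.2 cm/s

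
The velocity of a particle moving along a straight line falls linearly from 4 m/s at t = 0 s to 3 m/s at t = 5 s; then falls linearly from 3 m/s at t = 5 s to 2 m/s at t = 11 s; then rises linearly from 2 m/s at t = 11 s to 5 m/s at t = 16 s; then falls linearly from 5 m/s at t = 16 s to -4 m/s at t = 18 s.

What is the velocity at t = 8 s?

On 5–11 s the graph is linear from 3 to 2 m/s: v(8) = 3 + (2 − 3)·(8 − 5)/(11 − 5) = 2.5 m/s.

2.5 m/s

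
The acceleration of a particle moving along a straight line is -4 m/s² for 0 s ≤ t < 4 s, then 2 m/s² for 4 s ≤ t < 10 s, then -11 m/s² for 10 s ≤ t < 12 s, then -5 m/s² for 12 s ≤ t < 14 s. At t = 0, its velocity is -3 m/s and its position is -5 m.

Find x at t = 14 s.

-231 m

On each constant-a segment, Δv = aΔt and Δx = v₀Δt + ½aΔt²; chain segment to segment.
0–4 s: v starts -3 m/s; Δx = -3·4 + ½·-4·4² = -44 m; v ends -19 m/s.
4–10 s: v starts -19 m/s; Δx = -19·6 + ½·2·6² = -78 m; v ends -7 m/s.
10–12 s: v starts -7 m/s; Δx = -7·2 + ½·-11·2² = -36 m; v ends -29 m/s.
12–14 s: v starts -29 m/s; Δx = -29·2 + ½·-5·2² = -68 m; v ends -39 m/s.
x(14) = -5 + Σ Δx = -231 m.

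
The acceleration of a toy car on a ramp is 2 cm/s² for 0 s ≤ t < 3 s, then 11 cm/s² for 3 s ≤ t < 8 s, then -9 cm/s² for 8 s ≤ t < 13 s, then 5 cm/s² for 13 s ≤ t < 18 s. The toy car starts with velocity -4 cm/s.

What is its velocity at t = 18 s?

Δv equals the area under the a-t graph; then v = v₀ + Δv.
0–3 s: 2 × 3 = 6 cm/s
3–8 s: 11 × 5 = 55 cm/s
8–13 s: -9 × 5 = -45 cm/s
13–18 s: 5 × 5 = 25 cm/s
Δv = 41 cm/s, so v(18) = -4 + (41) = 37 cm/s.

37 cm/s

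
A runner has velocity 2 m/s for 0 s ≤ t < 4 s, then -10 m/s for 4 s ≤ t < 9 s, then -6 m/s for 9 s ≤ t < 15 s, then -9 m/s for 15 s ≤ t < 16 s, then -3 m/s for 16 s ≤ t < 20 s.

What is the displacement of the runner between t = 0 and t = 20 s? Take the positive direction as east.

Net displacement equals the area under the velocity-time graph (areas below the axis count negative).
0–4 s: 2 × 4 = 8 m
4–9 s: -10 × 5 = -50 m
9–15 s: -6 × 6 = -36 m
15–16 s: -9 × 1 = -9 m
16–20 s: -3 × 4 = -12 m
Net displacement = -99 m

-99 m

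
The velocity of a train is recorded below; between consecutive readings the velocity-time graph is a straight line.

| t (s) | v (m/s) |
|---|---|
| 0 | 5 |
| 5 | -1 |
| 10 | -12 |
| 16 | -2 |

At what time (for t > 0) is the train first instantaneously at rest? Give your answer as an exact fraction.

t = 25/6 s

v changes sign on 0–5 s (from 5 to -1); the graph is linear there, so v = 0 at t = 0 + (-5)·(5 − 0)/(-1 − 5) = 25/6 s.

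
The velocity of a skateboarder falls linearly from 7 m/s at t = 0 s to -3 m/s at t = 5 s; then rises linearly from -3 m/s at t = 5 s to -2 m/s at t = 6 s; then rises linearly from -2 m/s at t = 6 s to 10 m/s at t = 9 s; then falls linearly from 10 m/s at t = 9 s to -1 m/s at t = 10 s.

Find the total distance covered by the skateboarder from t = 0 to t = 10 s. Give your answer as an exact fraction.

Total distance travelled is ∫|v| dt — sum the magnitudes of each area piece.
0–5 s: v = 0 at t = 3.5 s; triangle areas 12.25 + 2.25 = 14.5 m
5–6 s: |½(-3 + -2)(1)| = 2.5 m
6–9 s: v = 0 at t = 6.5 s; triangle areas 0.5 + 12.5 = 13 m
9–10 s: v = 0 at t = 109/11 s; triangle areas 50/11 + 1/22 = 101/22 m
Total distance = 761/22 m

761/22 m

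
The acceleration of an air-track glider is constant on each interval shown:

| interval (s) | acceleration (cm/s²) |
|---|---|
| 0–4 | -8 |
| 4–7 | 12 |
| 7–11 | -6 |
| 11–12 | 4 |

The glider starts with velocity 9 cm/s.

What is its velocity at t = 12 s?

Δv equals the area under the a-t graph; then v = v₀ + Δv.
0–4 s: -8 × 4 = -32 cm/s
4–7 s: 12 × 3 = 36 cm/s
7–11 s: -6 × 4 = -24 cm/s
11–12 s: 4 × 1 = 4 cm/s
Δv = -16 cm/s, so v(12) = 9 + (-16) = -7 cm/s.

-7 cm/s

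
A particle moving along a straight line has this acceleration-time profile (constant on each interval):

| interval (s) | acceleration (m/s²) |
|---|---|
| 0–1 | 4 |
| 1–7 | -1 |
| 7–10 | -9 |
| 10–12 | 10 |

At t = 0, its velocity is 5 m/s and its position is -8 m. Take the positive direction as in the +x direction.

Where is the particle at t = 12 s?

On each constant-a segment, Δv = aΔt and Δx = v₀Δt + ½aΔt²; chain segment to segment.
0–1 s: v starts 5 m/s; Δx = 5·1 + ½·4·1² = 7 m; v ends 9 m/s.
1–7 s: v starts 9 m/s; Δx = 9·6 + ½·-1·6² = 36 m; v ends 3 m/s.
7–10 s: v starts 3 m/s; Δx = 3·3 + ½·-9·3² = -31.5 m; v ends -24 m/s.
10–12 s: v starts -24 m/s; Δx = -24·2 + ½·10·2² = -28 m; v ends -4 m/s.
x(12) = -8 + Σ Δx = -24.5 m.

-24.5 m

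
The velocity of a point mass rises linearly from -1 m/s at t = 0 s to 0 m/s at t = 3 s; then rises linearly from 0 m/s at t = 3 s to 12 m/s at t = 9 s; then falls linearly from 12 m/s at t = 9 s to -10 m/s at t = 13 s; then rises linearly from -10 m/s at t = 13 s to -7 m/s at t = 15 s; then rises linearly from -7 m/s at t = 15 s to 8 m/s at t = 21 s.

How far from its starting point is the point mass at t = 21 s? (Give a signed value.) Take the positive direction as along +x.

24.5 m

Net displacement equals the area under the velocity-time graph (areas below the axis count negative).
0–3 s: ½(-1 + 0)(3) = -1.5 m
3–9 s: ½(0 + 12)(6) = 36 m
9–13 s: ½(12 + -10)(4) = 4 m
13–15 s: ½(-10 + -7)(2) = -17 m
15–21 s: ½(-7 + 8)(6) = 3 m
Net displacement = 24.5 m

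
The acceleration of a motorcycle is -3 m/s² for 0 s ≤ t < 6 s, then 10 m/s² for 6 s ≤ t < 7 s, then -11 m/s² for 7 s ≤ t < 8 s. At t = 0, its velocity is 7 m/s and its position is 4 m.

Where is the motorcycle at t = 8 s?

-20.5 m

On each constant-a segment, Δv = aΔt and Δx = v₀Δt + ½aΔt²; chain segment to segment.
0–6 s: v starts 7 m/s; Δx = 7·6 + ½·-3·6² = -12 m; v ends -11 m/s.
6–7 s: v starts -11 m/s; Δx = -11·1 + ½·10·1² = -6 m; v ends -1 m/s.
7–8 s: v starts -1 m/s; Δx = -1·1 + ½·-11·1² = -6.5 m; v ends -12 m/s.
x(8) = 4 + Σ Δx = -20.5 m.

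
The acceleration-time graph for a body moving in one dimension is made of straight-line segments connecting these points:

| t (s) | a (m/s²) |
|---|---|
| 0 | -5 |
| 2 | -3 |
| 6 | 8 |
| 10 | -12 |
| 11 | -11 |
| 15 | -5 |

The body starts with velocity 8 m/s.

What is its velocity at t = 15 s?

-41.5 m/s

Δv equals the area under the a-t graph; then v = v₀ + Δv.
0–2 s: ½(-5 + -3)(2) = -8 m/s
2–6 s: ½(-3 + 8)(4) = 10 m/s
6–10 s: ½(8 + -12)(4) = -8 m/s
10–11 s: ½(-12 + -11)(1) = -11.5 m/s
11–15 s: ½(-11 + -5)(4) = -32 m/s
Δv = -49.5 m/s, so v(15) = 8 + (-49.5) = -41.5 m/s.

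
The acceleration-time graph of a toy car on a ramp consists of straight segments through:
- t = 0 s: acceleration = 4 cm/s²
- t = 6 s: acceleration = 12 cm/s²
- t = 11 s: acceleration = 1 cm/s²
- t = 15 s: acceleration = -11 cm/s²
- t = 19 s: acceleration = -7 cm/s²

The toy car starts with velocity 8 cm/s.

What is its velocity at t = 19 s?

32.5 cm/s

Δv equals the area under the a-t graph; then v = v₀ + Δv.
0–6 s: ½(4 + 12)(6) = 48 cm/s
6–11 s: ½(12 + 1)(5) = 32.5 cm/s
11–15 s: ½(1 + -11)(4) = -20 cm/s
15–19 s: ½(-11 + -7)(4) = -36 cm/s
Δv = 24.5 cm/s, so v(19) = 8 + (24.5) = 32.5 cm/s.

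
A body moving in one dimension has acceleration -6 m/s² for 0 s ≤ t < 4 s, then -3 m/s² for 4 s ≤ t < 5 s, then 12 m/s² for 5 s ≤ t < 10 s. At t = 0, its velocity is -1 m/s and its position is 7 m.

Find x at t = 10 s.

-61.5 m

On each constant-a segment, Δv = aΔt and Δx = v₀Δt + ½aΔt²; chain segment to segment.
0–4 s: v starts -1 m/s; Δx = -1·4 + ½·-6·4² = -52 m; v ends -25 m/s.
4–5 s: v starts -25 m/s; Δx = -25·1 + ½·-3·1² = -26.5 m; v ends -28 m/s.
5–10 s: v starts -28 m/s; Δx = -28·5 + ½·12·5² = 10 m; v ends 32 m/s.
x(10) = 7 + Σ Δx = -61.5 m.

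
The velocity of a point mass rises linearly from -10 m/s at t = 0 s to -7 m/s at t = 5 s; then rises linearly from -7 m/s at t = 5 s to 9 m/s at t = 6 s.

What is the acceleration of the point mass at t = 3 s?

0.6 m/s²

Acceleration is the slope of the v-t graph on 0–5 s: (-7 − -10)/(5 − 0) = 0.6 m/s².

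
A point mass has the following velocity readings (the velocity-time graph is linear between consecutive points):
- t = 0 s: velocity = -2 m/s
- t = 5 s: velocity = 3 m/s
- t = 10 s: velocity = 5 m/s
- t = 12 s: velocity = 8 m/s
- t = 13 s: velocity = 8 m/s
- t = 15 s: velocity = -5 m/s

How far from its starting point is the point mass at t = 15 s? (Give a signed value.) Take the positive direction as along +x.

Displacement is the signed area under the v-t curve.
0–5 s: ½(-2 + 3)(5) = 2.5 m
5–10 s: ½(3 + 5)(5) = 20 m
10–12 s: ½(5 + 8)(2) = 13 m
12–13 s: 8 × 1 = 8 m
13–15 s: ½(8 + -5)(2) = 3 m
Net displacement = 46.5 m

46.5 m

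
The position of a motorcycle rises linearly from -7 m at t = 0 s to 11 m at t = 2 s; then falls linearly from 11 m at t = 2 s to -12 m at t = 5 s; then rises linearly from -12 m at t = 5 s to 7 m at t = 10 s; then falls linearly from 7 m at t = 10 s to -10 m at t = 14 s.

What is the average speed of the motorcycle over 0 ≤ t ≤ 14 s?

Average speed = (total path length)/(elapsed time); on a piecewise-linear x-t graph the path length is Σ|Δx|.
0–2 s: |Δx| = |11 − -7| = 18 m
2–5 s: |Δx| = |-12 − 11| = 23 m
5–10 s: |Δx| = |7 − -12| = 19 m
10–14 s: |Δx| = |-10 − 7| = 17 m
Total path = 77 m; average speed = 77/14 = 5.5 m/s.

5.5 m/s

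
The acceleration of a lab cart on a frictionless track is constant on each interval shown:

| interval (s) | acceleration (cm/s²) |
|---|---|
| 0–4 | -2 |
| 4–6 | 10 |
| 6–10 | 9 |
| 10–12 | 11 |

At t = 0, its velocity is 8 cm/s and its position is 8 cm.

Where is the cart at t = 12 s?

330 cm

On each constant-a segment, Δv = aΔt and Δx = v₀Δt + ½aΔt²; chain segment to segment.
0–4 s: v starts 8 cm/s; Δx = 8·4 + ½·-2·4² = 16 cm; v ends 0 cm/s.
4–6 s: v starts 0 cm/s; Δx = 0·2 + ½·10·2² = 20 cm; v ends 20 cm/s.
6–10 s: v starts 20 cm/s; Δx = 20·4 + ½·9·4² = 152 cm; v ends 56 cm/s.
10–12 s: v starts 56 cm/s; Δx = 56·2 + ½·11·2² = 134 cm; v ends 78 cm/s.
x(12) = 8 + Σ Δx = 330 cm.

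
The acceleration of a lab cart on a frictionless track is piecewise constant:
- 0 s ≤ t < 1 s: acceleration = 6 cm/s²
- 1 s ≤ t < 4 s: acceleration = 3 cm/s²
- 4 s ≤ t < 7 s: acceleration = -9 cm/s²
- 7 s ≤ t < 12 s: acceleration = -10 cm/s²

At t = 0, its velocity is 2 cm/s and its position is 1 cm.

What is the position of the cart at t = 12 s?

On each constant-a segment, Δv = aΔt and Δx = v₀Δt + ½aΔt²; chain segment to segment.
0–1 s: v starts 2 cm/s; Δx = 2·1 + ½·6·1² = 5 cm; v ends 8 cm/s.
1–4 s: v starts 8 cm/s; Δx = 8·3 + ½·3·3² = 37.5 cm; v ends 17 cm/s.
4–7 s: v starts 17 cm/s; Δx = 17·3 + ½·-9·3² = 10.5 cm; v ends -10 cm/s.
7–12 s: v starts -10 cm/s; Δx = -10·5 + ½·-10·5² = -175 cm; v ends -60 cm/s.
x(12) = 1 + Σ Δx = -121 cm.

-121 cm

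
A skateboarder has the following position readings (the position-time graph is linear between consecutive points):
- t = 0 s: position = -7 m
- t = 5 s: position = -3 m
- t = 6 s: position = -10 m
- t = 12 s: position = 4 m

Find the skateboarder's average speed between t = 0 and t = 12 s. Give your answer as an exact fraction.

Average speed = (total path length)/(elapsed time); on a piecewise-linear x-t graph the path length is Σ|Δx|.
0–5 s: |Δx| = |-3 − -7| = 4 m
5–6 s: |Δx| = |-10 − -3| = 7 m
6–12 s: |Δx| = |4 − -10| = 14 m
Total path = 25 m; average speed = 25/12 = 25/12 m/s.

25/12 m/s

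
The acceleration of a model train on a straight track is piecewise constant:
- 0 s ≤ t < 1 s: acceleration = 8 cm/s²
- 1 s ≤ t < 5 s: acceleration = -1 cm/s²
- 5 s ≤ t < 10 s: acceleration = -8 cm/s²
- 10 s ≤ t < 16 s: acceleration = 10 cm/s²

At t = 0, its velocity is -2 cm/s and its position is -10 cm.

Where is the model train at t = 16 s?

-130 cm

On each constant-a segment, Δv = aΔt and Δx = v₀Δt + ½aΔt²; chain segment to segment.
0–1 s: v starts -2 cm/s; Δx = -2·1 + ½·8·1² = 2 cm; v ends 6 cm/s.
1–5 s: v starts 6 cm/s; Δx = 6·4 + ½·-1·4² = 16 cm; v ends 2 cm/s.
5–10 s: v starts 2 cm/s; Δx = 2·5 + ½·-8·5² = -90 cm; v ends -38 cm/s.
10–16 s: v starts -38 cm/s; Δx = -38·6 + ½·10·6² = -48 cm; v ends 22 cm/s.
x(16) = -10 + Σ Δx = -130 cm.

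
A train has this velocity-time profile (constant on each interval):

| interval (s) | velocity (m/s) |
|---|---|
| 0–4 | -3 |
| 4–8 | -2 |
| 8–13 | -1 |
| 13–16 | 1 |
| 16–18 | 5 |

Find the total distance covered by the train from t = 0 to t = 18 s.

38 m

Distance (not displacement) is the total path length: add the absolute areas under v-t.
0–4 s: |-3| × 4 = 12 m
4–8 s: |-2| × 4 = 8 m
8–13 s: |-1| × 5 = 5 m
13–16 s: |1| × 3 = 3 m
16–18 s: |5| × 2 = 10 m
Total distance = 38 m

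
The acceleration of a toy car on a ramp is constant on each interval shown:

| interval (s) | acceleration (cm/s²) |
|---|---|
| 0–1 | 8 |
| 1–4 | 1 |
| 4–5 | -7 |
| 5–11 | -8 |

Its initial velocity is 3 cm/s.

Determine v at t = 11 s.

-41 cm/s

Δv equals the area under the a-t graph; then v = v₀ + Δv.
0–1 s: 8 × 1 = 8 cm/s
1–4 s: 1 × 3 = 3 cm/s
4–5 s: -7 × 1 = -7 cm/s
5–11 s: -8 × 6 = -48 cm/s
Δv = -44 cm/s, so v(11) = 3 + (-44) = -41 cm/s.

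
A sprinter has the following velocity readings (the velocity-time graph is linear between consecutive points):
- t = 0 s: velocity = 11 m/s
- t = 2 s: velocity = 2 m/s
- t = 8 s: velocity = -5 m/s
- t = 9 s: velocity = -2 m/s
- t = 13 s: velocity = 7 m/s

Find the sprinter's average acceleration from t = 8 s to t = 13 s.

Average acceleration = Δv/Δt = (7 − -5)/(13 − 8) = 2.4 m/s².

2.4 m/s²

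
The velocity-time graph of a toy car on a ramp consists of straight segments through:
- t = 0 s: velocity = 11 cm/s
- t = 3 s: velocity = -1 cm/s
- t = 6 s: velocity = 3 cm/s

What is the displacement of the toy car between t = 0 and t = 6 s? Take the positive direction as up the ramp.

18 cm

Net displacement equals the area under the velocity-time graph (areas below the axis count negative).
0–3 s: ½(11 + -1)(3) = 15 cm
3–6 s: ½(-1 + 3)(3) = 3 cm
Net displacement = 18 cm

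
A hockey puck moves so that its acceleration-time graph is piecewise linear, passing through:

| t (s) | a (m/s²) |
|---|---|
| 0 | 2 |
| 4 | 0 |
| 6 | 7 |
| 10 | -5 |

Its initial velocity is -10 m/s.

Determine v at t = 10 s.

5 m/s

Δv equals the area under the a-t graph; then v = v₀ + Δv.
0–4 s: ½(2 + 0)(4) = 4 m/s
4–6 s: ½(0 + 7)(2) = 7 m/s
6–10 s: ½(7 + -5)(4) = 4 m/s
Δv = 15 m/s, so v(10) = -10 + (15) = 5 m/s.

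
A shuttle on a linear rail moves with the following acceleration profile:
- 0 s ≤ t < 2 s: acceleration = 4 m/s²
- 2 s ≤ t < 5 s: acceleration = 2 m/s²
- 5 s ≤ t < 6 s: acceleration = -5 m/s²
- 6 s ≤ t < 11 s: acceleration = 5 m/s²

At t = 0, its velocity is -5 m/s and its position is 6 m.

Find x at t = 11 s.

111 m

On each constant-a segment, Δv = aΔt and Δx = v₀Δt + ½aΔt²; chain segment to segment.
0–2 s: v starts -5 m/s; Δx = -5·2 + ½·4·2² = -2 m; v ends 3 m/s.
2–5 s: v starts 3 m/s; Δx = 3·3 + ½·2·3² = 18 m; v ends 9 m/s.
5–6 s: v starts 9 m/s; Δx = 9·1 + ½·-5·1² = 6.5 m; v ends 4 m/s.
6–11 s: v starts 4 m/s; Δx = 4·5 + ½·5·5² = 82.5 m; v ends 29 m/s.
x(11) = 6 + Σ Δx = 111 m.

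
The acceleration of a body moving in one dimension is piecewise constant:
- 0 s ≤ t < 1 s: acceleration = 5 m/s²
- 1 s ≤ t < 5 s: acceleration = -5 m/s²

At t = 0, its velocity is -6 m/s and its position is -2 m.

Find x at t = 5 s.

On each constant-a segment, Δv = aΔt and Δx = v₀Δt + ½aΔt²; chain segment to segment.
0–1 s: v starts -6 m/s; Δx = -6·1 + ½·5·1² = -3.5 m; v ends -1 m/s.
1–5 s: v starts -1 m/s; Δx = -1·4 + ½·-5·4² = -44 m; v ends -21 m/s.
x(5) = -2 + Σ Δx = -49.5 m.

-49.5 m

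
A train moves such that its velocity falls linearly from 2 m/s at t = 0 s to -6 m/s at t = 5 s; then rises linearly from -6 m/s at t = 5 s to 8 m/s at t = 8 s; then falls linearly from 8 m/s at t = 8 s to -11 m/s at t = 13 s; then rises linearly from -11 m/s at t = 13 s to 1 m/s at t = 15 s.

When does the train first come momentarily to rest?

t = 1.25 s

v changes sign on 0–5 s (from 2 to -6); the graph is linear there, so v = 0 at t = 0 + (-2)·(5 − 0)/(-6 − 2) = 1.25 s.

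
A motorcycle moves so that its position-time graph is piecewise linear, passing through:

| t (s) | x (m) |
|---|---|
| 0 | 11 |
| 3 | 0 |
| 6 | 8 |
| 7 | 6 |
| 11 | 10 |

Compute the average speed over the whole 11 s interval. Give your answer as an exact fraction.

Average speed = (total path length)/(elapsed time); on a piecewise-linear x-t graph the path length is Σ|Δx|.
0–3 s: |Δx| = |0 − 11| = 11 m
3–6 s: |Δx| = |8 − 0| = 8 m
6–7 s: |Δx| = |6 − 8| = 2 m
7–11 s: |Δx| = |10 − 6| = 4 m
Total path = 25 m; average speed = 25/11 = 25/11 m/s.

25/11 m/s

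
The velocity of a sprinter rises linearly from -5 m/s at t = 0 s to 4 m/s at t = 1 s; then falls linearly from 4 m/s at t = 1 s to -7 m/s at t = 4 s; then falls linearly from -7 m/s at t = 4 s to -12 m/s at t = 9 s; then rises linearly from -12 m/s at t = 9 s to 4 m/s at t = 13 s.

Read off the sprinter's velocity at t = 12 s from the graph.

0 m/s

On 9–13 s the graph is linear from -12 to 4 m/s: v(12) = -12 + (4 − -12)·(12 − 9)/(13 − 9) = 0 m/s.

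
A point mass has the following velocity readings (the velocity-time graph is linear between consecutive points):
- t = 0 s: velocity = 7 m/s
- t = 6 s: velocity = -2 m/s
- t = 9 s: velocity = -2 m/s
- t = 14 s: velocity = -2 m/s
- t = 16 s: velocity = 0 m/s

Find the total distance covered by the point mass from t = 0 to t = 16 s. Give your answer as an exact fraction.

107/3 m

Total distance travelled is ∫|v| dt — sum the magnitudes of each area piece.
0–6 s: v = 0 at t = 14/3 s; triangle areas 49/3 + 4/3 = 53/3 m
6–9 s: |-2| × 3 = 6 m
9–14 s: |-2| × 5 = 10 m
14–16 s: |½(-2 + 0)(2)| = 2 m
Total distance = 107/3 m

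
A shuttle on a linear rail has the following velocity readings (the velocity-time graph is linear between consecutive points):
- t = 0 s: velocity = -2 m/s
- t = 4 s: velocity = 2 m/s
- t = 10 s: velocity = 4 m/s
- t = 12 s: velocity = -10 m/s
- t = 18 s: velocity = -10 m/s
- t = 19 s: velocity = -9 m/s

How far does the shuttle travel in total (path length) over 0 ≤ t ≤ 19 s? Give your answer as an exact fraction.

1397/14 m

Distance (not displacement) is the total path length: add the absolute areas under v-t.
0–4 s: v = 0 at t = 2 s; triangle areas 2 + 2 = 4 m
4–10 s: |½(2 + 4)(6)| = 18 m
10–12 s: v = 0 at t = 74/7 s; triangle areas 8/7 + 50/7 = 58/7 m
12–18 s: |-10| × 6 = 60 m
18–19 s: |½(-10 + -9)(1)| = 9.5 m
Total distance = 1397/14 m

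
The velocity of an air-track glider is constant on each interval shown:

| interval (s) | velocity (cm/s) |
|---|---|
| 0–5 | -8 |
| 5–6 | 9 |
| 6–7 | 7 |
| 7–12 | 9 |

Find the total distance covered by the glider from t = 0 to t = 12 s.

101 cm

Total distance travelled is ∫|v| dt — sum the magnitudes of each area piece.
0–5 s: |-8| × 5 = 40 cm
5–6 s: |9| × 1 = 9 cm
6–7 s: |7| × 1 = 7 cm
7–12 s: |9| × 5 = 45 cm
Total distance = 101 cm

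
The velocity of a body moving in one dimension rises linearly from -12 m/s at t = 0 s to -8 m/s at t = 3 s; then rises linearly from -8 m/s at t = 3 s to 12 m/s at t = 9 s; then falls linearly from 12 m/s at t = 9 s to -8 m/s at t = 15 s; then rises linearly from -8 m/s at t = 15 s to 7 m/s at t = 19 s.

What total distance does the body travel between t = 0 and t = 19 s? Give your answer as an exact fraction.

1612/15 m

Total distance travelled is ∫|v| dt — sum the magnitudes of each area piece.
0–3 s: |½(-12 + -8)(3)| = 30 m
3–9 s: v = 0 at t = 5.4 s; triangle areas 9.6 + 21.6 = 31.2 m
9–15 s: v = 0 at t = 12.6 s; triangle areas 21.6 + 9.6 = 31.2 m
15–19 s: v = 0 at t = 257/15 s; triangle areas 128/15 + 98/15 = 226/15 m
Total distance = 1612/15 m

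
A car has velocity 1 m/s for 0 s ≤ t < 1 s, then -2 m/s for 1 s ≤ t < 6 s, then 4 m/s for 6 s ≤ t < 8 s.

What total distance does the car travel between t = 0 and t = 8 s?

Distance (not displacement) is the total path length: add the absolute areas under v-t.
0–1 s: |1| × 1 = 1 m
1–6 s: |-2| × 5 = 10 m
6–8 s: |4| × 2 = 8 m
Total distance = 19 m

19 m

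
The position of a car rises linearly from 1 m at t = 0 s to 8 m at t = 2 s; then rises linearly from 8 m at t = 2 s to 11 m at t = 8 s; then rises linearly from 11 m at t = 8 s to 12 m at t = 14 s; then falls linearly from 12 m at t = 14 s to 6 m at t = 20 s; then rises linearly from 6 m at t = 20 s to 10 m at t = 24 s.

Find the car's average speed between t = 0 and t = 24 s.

0.875 m/s

Average speed = (total path length)/(elapsed time); on a piecewise-linear x-t graph the path length is Σ|Δx|.
0–2 s: |Δx| = |8 − 1| = 7 m
2–8 s: |Δx| = |11 − 8| = 3 m
8–14 s: |Δx| = |12 − 11| = 1 m
14–20 s: |Δx| = |6 − 12| = 6 m
20–24 s: |Δx| = |10 − 6| = 4 m
Total path = 21 m; average speed = 21/24 = 0.875 m/s.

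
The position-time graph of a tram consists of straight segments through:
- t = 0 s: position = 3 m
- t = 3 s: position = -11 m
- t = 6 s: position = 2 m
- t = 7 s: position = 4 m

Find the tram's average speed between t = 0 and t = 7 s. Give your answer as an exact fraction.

29/7 m/s

Average speed = (total path length)/(elapsed time); on a piecewise-linear x-t graph the path length is Σ|Δx|.
0–3 s: |Δx| = |-11 − 3| = 14 m
3–6 s: |Δx| = |2 − -11| = 13 m
6–7 s: |Δx| = |4 − 2| = 2 m
Total path = 29 m; average speed = 29/7 = 29/7 m/s.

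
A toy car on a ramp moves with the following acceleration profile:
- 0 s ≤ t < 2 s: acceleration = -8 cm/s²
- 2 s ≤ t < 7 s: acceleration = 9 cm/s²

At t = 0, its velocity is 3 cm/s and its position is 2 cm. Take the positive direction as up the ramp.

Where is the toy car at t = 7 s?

39.5 cm

On each constant-a segment, Δv = aΔt and Δx = v₀Δt + ½aΔt²; chain segment to segment.
0–2 s: v starts 3 cm/s; Δx = 3·2 + ½·-8·2² = -10 cm; v ends -13 cm/s.
2–7 s: v starts -13 cm/s; Δx = -13·5 + ½·9·5² = 47.5 cm; v ends 32 cm/s.
x(7) = 2 + Σ Δx = 39.5 cm.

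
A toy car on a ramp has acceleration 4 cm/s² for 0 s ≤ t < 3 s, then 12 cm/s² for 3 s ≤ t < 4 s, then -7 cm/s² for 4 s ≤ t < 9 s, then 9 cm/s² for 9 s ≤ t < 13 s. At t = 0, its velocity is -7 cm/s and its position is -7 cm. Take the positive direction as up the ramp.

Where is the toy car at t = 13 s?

-1.5 cm

On each constant-a segment, Δv = aΔt and Δx = v₀Δt + ½aΔt²; chain segment to segment.
0–3 s: v starts -7 cm/s; Δx = -7·3 + ½·4·3² = -3 cm; v ends 5 cm/s.
3–4 s: v starts 5 cm/s; Δx = 5·1 + ½·12·1² = 11 cm; v ends 17 cm/s.
4–9 s: v starts 17 cm/s; Δx = 17·5 + ½·-7·5² = -2.5 cm; v ends -18 cm/s.
9–13 s: v starts -18 cm/s; Δx = -18·4 + ½·9·4² = 0 cm; v ends 18 cm/s.
x(13) = -7 + Σ Δx = -1.5 cm.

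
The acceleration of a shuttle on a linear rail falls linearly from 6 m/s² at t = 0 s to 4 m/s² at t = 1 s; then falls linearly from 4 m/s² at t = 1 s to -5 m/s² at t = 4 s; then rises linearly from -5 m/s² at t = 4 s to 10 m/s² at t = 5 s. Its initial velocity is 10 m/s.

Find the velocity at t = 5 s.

16 m/s

Δv equals the area under the a-t graph; then v = v₀ + Δv.
0–1 s: ½(6 + 4)(1) = 5 m/s
1–4 s: ½(4 + -5)(3) = -1.5 m/s
4–5 s: ½(-5 + 10)(1) = 2.5 m/s
Δv = 6 m/s, so v(5) = 10 + (6) = 16 m/s.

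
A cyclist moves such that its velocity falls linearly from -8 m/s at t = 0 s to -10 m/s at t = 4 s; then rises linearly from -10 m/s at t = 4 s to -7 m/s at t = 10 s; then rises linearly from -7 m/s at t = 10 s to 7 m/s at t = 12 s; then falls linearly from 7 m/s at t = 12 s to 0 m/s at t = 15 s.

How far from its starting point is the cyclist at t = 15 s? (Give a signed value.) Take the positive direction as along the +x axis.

Displacement is the signed area under the v-t curve.
0–4 s: ½(-8 + -10)(4) = -36 m
4–10 s: ½(-10 + -7)(6) = -51 m
10–12 s: ½(-7 + 7)(2) = 0 m
12–15 s: ½(7 + 0)(3) = 10.5 m
Net displacement = -76.5 m

-76.5 m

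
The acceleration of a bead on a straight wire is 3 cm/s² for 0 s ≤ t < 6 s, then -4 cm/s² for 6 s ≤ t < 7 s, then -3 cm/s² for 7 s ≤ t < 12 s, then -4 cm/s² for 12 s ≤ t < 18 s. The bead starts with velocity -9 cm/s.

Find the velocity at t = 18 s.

Δv equals the area under the a-t graph; then v = v₀ + Δv.
0–6 s: 3 × 6 = 18 cm/s
6–7 s: -4 × 1 = -4 cm/s
7–12 s: -3 × 5 = -15 cm/s
12–18 s: -4 × 6 = -24 cm/s
Δv = -25 cm/s, so v(18) = -9 + (-25) = -34 cm/s.

-34 cm/s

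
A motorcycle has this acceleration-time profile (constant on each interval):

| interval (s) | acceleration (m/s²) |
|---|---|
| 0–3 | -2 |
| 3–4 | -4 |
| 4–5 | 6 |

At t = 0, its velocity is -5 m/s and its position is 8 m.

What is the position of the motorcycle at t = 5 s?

-41 m

On each constant-a segment, Δv = aΔt and Δx = v₀Δt + ½aΔt²; chain segment to segment.
0–3 s: v starts -5 m/s; Δx = -5·3 + ½·-2·3² = -24 m; v ends -11 m/s.
3–4 s: v starts -11 m/s; Δx = -11·1 + ½·-4·1² = -13 m; v ends -15 m/s.
4–5 s: v starts -15 m/s; Δx = -15·1 + ½·6·1² = -12 m; v ends -9 m/s.
x(5) = 8 + Σ Δx = -41 m.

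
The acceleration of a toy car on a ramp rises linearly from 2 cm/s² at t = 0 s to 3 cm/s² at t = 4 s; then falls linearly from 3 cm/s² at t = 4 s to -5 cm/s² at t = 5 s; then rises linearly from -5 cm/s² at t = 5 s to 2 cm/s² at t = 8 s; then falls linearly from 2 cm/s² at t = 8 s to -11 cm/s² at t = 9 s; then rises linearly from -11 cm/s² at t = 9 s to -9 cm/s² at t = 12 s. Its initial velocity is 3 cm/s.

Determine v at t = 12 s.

Δv equals the area under the a-t graph; then v = v₀ + Δv.
0–4 s: ½(2 + 3)(4) = 10 cm/s
4–5 s: ½(3 + -5)(1) = -1 cm/s
5–8 s: ½(-5 + 2)(3) = -4.5 cm/s
8–9 s: ½(2 + -11)(1) = -4.5 cm/s
9–12 s: ½(-11 + -9)(3) = -30 cm/s
Δv = -30 cm/s, so v(12) = 3 + (-30) = -27 cm/s.

-27 cm/s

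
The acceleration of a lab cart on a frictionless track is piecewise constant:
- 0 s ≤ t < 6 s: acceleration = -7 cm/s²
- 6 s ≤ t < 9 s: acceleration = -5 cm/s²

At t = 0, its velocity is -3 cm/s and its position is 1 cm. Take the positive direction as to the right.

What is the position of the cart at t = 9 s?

On each constant-a segment, Δv = aΔt and Δx = v₀Δt + ½aΔt²; chain segment to segment.
0–6 s: v starts -3 cm/s; Δx = -3·6 + ½·-7·6² = -144 cm; v ends -45 cm/s.
6–9 s: v starts -45 cm/s; Δx = -45·3 + ½·-5·3² = -157.5 cm; v ends -60 cm/s.
x(9) = 1 + Σ Δx = -300.5 cm.

-300.5 cm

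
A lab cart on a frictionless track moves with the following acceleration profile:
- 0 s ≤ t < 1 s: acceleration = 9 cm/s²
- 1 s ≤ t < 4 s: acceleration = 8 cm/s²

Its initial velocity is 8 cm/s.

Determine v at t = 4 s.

41 cm/s

Δv equals the area under the a-t graph; then v = v₀ + Δv.
0–1 s: 9 × 1 = 9 cm/s
1–4 s: 8 × 3 = 24 cm/s
Δv = 33 cm/s, so v(4) = 8 + (33) = 41 cm/s.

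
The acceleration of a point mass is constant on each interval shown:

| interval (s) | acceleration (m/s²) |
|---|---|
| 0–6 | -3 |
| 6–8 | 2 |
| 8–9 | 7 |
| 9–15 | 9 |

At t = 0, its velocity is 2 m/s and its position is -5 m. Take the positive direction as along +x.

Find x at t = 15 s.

48.5 m

On each constant-a segment, Δv = aΔt and Δx = v₀Δt + ½aΔt²; chain segment to segment.
0–6 s: v starts 2 m/s; Δx = 2·6 + ½·-3·6² = -42 m; v ends -16 m/s.
6–8 s: v starts -16 m/s; Δx = -16·2 + ½·2·2² = -28 m; v ends -12 m/s.
8–9 s: v starts -12 m/s; Δx = -12·1 + ½·7·1² = -8.5 m; v ends -5 m/s.
9–15 s: v starts -5 m/s; Δx = -5·6 + ½·9·6² = 132 m; v ends 49 m/s.
x(15) = -5 + Σ Δx = 48.5 m.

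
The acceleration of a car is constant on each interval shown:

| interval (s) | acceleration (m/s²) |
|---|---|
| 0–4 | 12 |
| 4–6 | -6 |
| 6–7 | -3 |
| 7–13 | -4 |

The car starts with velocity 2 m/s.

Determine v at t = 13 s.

Δv equals the area under the a-t graph; then v = v₀ + Δv.
0–4 s: 12 × 4 = 48 m/s
4–6 s: -6 × 2 = -12 m/s
6–7 s: -3 × 1 = -3 m/s
7–13 s: -4 × 6 = -24 m/s
Δv = 9 m/s, so v(13) = 2 + (9) = 11 m/s.

11 m/s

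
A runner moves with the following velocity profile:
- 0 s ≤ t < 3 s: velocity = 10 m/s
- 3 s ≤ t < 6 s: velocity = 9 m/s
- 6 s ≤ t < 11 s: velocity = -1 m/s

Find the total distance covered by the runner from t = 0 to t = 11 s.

62 m

Total distance travelled is ∫|v| dt — sum the magnitudes of each area piece.
0–3 s: |10| × 3 = 30 m
3–6 s: |9| × 3 = 27 m
6–11 s: |-1| × 5 = 5 m
Total distance = 62 m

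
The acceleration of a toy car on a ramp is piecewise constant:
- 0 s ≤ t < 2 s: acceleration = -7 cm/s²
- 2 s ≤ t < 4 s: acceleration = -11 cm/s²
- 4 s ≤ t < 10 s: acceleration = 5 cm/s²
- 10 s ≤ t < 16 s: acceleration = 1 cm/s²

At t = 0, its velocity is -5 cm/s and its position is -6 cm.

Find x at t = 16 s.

On each constant-a segment, Δv = aΔt and Δx = v₀Δt + ½aΔt²; chain segment to segment.
0–2 s: v starts -5 cm/s; Δx = -5·2 + ½·-7·2² = -24 cm; v ends -19 cm/s.
2–4 s: v starts -19 cm/s; Δx = -19·2 + ½·-11·2² = -60 cm; v ends -41 cm/s.
4–10 s: v starts -41 cm/s; Δx = -41·6 + ½·5·6² = -156 cm; v ends -11 cm/s.
10–16 s: v starts -11 cm/s; Δx = -11·6 + ½·1·6² = -48 cm; v ends -5 cm/s.
x(16) = -6 + Σ Δx = -294 cm.

-294 cm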